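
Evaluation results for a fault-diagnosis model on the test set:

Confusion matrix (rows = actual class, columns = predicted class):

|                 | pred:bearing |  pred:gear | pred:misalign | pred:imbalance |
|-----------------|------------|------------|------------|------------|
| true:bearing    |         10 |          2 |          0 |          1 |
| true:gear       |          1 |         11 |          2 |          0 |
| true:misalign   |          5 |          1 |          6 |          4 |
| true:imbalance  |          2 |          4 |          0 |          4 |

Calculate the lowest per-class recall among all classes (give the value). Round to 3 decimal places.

Per-class recall (TP/(TP+FN)):
  bearing: TP=10, FN=2+0+1=3 → 10/13 = 0.7692
  gear: TP=11, FN=1+2+0=3 → 11/14 = 0.7857
  misalign: TP=6, FN=5+1+4=10 → 6/16 = 0.3750
  imbalance: TP=4, FN=2+4+0=6 → 4/10 = 0.4000
Lowest is class 'misalign' with recall = 0.375.

0.375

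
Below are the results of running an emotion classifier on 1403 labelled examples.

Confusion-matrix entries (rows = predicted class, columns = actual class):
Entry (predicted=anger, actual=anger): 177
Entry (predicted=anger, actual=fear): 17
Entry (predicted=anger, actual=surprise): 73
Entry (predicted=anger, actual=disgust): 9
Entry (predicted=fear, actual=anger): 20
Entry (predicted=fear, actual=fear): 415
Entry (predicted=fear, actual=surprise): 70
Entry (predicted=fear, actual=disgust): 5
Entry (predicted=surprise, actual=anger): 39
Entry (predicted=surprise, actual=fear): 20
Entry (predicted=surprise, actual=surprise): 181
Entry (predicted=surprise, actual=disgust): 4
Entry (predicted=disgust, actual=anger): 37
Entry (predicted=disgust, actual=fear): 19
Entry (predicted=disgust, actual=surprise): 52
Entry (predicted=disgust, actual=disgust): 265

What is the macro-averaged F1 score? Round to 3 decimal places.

Per-class F1 score (2·TP/(2·TP+FP+FN)):
  anger: TP=177, FP=17+73+9=99, FN=20+39+37=96 → 354/549 = 0.6448
  fear: TP=415, FP=20+70+5=95, FN=17+20+19=56 → 830/981 = 0.8461
  surprise: TP=181, FP=39+20+4=63, FN=73+70+52=195 → 362/620 = 0.5839
  disgust: TP=265, FP=37+19+52=108, FN=9+5+4=18 → 530/656 = 0.8079
Macro-F1 score = mean = (0.6448 + 0.8461 + 0.5839 + 0.8079) / 4 = 0.721

0.721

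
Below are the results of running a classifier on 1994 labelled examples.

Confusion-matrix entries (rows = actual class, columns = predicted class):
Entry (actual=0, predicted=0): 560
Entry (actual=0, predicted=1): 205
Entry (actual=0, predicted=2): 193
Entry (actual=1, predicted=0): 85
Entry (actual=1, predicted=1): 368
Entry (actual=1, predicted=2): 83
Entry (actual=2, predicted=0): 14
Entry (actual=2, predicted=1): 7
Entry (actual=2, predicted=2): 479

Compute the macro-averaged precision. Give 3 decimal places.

0.706

Per-class precision (TP/(TP+FP)):
  0: TP=560, FP=85+14=99 → 560/659 = 0.8498
  1: TP=368, FP=205+7=212 → 368/580 = 0.6345
  2: TP=479, FP=193+83=276 → 479/755 = 0.6344
Macro-precision = mean = (0.8498 + 0.6345 + 0.6344) / 3 = 0.706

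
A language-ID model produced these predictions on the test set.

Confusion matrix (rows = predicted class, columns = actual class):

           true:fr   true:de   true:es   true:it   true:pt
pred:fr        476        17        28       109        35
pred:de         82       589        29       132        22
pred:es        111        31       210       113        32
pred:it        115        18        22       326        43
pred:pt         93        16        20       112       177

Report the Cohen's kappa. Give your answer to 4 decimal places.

Observed agreement pₒ = trace/N = 1778/2958 = 0.60108
Expected agreement pₑ = Σ (rowᵢ·colᵢ)/N² = (877·665 + 671·854 + 309·497 + 792·524 + 309·418)/2958² = 0.21189
κ = (pₒ − pₑ)/(1 − pₑ) = (0.60108 − 0.21189)/(1 − 0.21189) = 0.4938

0.4938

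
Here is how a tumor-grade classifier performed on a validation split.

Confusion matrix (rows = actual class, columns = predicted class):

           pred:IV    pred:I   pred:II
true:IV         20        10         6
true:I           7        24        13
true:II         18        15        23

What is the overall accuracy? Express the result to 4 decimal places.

0.4926

Accuracy = trace / total = (20+24+23=67) / 136 = 67/136 = 0.4926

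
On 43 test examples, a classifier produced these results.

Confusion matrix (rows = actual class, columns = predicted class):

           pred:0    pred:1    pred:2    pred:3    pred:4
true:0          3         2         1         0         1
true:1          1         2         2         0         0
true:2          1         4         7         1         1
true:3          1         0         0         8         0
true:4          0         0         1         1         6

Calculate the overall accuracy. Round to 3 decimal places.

0.605

Accuracy = trace / total = (3+2+7+8+6=26) / 43 = 26/43 = 0.605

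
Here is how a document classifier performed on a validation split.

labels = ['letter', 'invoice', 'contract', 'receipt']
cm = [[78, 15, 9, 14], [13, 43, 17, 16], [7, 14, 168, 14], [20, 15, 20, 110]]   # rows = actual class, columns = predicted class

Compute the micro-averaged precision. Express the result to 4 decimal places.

0.6963

Micro-averaging pools counts across classes: ΣTP=399, ΣFP=174, ΣFN=174.
Micro-precision = TP/(TP+FP) on pooled counts = 0.6963 (equals overall accuracy in single-label multiclass).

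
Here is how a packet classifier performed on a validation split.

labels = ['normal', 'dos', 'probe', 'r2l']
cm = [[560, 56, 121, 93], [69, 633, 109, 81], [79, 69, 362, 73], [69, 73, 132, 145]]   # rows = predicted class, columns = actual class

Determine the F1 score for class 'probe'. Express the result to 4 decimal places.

0.5539

One-vs-rest for 'probe': TP = diagonal; FP = other classes predicted 'probe'; FN = 'probe' predicted as other.
F1 score = 2·TP/(2·TP+FP+FN).
probe: TP=362, FP=79+69+73=221, FN=121+109+132=362 → 724/1307 = 0.55394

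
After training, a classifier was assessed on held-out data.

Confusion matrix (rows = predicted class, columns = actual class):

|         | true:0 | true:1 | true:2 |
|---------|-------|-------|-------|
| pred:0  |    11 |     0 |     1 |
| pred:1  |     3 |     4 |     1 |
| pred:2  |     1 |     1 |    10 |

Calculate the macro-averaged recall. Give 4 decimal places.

0.7889

Per-class recall (TP/(TP+FN)):
  0: TP=11, FN=3+1=4 → 11/15 = 0.73333
  1: TP=4, FN=0+1=1 → 4/5 = 0.80000
  2: TP=10, FN=1+1=2 → 10/12 = 0.83333
Macro-recall = mean = (0.73333 + 0.80000 + 0.83333) / 3 = 0.7889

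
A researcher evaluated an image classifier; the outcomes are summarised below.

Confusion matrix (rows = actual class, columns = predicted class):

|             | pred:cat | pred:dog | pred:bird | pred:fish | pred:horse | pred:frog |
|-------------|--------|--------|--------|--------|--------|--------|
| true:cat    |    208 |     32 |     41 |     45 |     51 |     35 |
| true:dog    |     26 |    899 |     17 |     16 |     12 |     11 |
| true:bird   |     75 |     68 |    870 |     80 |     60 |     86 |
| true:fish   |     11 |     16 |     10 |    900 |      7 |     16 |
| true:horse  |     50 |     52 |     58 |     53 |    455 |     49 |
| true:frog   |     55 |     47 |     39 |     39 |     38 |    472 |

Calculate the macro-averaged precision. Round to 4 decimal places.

0.7279

Per-class precision (TP/(TP+FP)):
  cat: TP=208, FP=26+75+11+50+55=217 → 208/425 = 0.48941
  dog: TP=899, FP=32+68+16+52+47=215 → 899/1114 = 0.80700
  bird: TP=870, FP=41+17+10+58+39=165 → 870/1035 = 0.84058
  fish: TP=900, FP=45+16+80+53+39=233 → 900/1133 = 0.79435
  horse: TP=455, FP=51+12+60+7+38=168 → 455/623 = 0.73034
  frog: TP=472, FP=35+11+86+16+49=197 → 472/669 = 0.70553
Macro-precision = mean = (0.48941 + 0.80700 + 0.84058 + 0.79435 + 0.73034 + 0.70553) / 6 = 0.7279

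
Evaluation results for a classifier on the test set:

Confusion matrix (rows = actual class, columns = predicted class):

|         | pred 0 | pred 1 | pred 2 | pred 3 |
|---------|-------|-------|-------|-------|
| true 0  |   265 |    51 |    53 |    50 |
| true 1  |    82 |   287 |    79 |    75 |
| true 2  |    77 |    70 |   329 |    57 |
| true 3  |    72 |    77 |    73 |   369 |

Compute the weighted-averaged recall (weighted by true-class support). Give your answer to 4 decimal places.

Per-class recall (TP/(TP+FN)):
  0: TP=265, FN=51+53+50=154 → 265/419 = 0.63246
  1: TP=287, FN=82+79+75=236 → 287/523 = 0.54876
  2: TP=329, FN=77+70+57=204 → 329/533 = 0.61726
  3: TP=369, FN=72+77+73=222 → 369/591 = 0.62437
Weighted-recall = Σ (supportᵢ/N)·recallᵢ with N=2066: (419/2066)·0.63246 + (523/2066)·0.54876 + (533/2066)·0.61726 + (591/2066)·0.62437 = 0.6050

0.6050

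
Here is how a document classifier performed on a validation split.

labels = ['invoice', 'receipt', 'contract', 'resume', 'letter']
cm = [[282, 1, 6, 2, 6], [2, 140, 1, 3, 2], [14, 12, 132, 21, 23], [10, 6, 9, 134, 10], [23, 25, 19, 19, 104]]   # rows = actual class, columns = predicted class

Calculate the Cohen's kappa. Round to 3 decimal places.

Observed agreement pₒ = trace/N = 792/1006 = 0.7873
Expected agreement pₑ = Σ (rowᵢ·colᵢ)/N² = (297·331 + 148·184 + 202·167 + 169·179 + 190·145)/1006² = 0.2145
κ = (pₒ − pₑ)/(1 − pₑ) = (0.7873 − 0.2145)/(1 − 0.2145) = 0.729

0.729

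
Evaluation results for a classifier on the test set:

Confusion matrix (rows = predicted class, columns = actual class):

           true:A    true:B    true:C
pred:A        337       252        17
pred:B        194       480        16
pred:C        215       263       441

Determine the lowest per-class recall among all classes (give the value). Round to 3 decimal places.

Per-class recall (TP/(TP+FN)):
  A: TP=337, FN=194+215=409 → 337/746 = 0.4517
  B: TP=480, FN=252+263=515 → 480/995 = 0.4824
  C: TP=441, FN=17+16=33 → 441/474 = 0.9304
Lowest is class 'A' with recall = 0.452.

0.452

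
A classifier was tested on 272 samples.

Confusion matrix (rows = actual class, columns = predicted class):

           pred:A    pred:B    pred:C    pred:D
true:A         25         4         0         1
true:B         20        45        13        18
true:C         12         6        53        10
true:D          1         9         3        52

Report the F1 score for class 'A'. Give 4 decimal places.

0.5682

Treat 'A' as positive and all other classes as negative.
F1 score = 2·TP/(2·TP+FP+FN).
A: TP=25, FP=20+12+1=33, FN=4+0+1=5 → 50/88 = 0.56818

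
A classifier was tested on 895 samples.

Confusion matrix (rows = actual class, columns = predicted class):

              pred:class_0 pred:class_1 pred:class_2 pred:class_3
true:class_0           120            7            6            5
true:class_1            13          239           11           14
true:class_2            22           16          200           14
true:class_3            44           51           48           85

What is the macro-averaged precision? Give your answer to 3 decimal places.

Per-class precision (TP/(TP+FP)):
  class_0: TP=120, FP=13+22+44=79 → 120/199 = 0.6030
  class_1: TP=239, FP=7+16+51=74 → 239/313 = 0.7636
  class_2: TP=200, FP=6+11+48=65 → 200/265 = 0.7547
  class_3: TP=85, FP=5+14+14=33 → 85/118 = 0.7203
Macro-precision = mean = (0.6030 + 0.7636 + 0.7547 + 0.7203) / 4 = 0.710

0.710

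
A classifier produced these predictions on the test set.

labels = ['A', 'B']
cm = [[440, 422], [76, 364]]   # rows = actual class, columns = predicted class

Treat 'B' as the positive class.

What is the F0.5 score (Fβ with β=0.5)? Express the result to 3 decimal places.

0.508

Fβ = (1+β²)·TP / ((1+β²)·TP + β²·FN + FP), with β²=1/4
= 1.25·364 / (1.25·364 + 0.25·76 + 422) = 0.508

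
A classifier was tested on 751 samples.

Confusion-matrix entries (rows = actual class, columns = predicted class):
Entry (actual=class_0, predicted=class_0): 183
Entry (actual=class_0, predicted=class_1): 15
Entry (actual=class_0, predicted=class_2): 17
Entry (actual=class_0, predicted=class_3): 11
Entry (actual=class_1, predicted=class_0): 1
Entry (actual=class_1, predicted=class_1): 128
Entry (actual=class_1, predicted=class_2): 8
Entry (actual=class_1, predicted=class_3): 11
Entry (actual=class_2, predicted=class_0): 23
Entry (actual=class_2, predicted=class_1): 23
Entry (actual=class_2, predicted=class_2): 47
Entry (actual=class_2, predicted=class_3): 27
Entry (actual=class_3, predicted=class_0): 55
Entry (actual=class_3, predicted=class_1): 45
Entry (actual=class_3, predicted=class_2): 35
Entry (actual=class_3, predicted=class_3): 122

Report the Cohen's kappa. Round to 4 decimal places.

Observed agreement pₒ = trace/N = 480/751 = 0.63915
Expected agreement pₑ = Σ (rowᵢ·colᵢ)/N² = (226·262 + 148·211 + 120·107 + 257·171)/751² = 0.26104
κ = (pₒ − pₑ)/(1 − pₑ) = (0.63915 − 0.26104)/(1 − 0.26104) = 0.5117

0.5117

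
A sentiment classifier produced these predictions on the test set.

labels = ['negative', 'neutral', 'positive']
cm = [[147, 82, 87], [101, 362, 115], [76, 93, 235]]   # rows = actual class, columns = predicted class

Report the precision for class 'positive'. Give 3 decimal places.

Treat 'positive' as positive and all other classes as negative.
precision = TP/(TP+FP).
positive: TP=235, FP=87+115=202 → 235/437 = 0.5378

0.538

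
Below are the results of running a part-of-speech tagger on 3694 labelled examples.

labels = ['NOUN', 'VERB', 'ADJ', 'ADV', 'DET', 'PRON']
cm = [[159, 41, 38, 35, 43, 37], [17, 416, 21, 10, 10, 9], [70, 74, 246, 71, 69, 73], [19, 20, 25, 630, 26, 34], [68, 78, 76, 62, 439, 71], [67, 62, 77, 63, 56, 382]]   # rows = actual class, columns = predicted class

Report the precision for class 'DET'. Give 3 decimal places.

0.683

Take TP from the diagonal, FP from the rest of the 'DET' prediction marginal, FN from the rest of the 'DET' actual marginal.
precision = TP/(TP+FP).
DET: TP=439, FP=43+10+69+26+56=204 → 439/643 = 0.6827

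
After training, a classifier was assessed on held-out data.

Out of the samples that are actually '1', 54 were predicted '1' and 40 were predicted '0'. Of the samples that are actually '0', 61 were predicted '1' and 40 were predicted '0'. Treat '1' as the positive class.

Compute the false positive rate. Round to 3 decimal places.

0.604

FPR = FP/(FP+TN) = 61/(61+40) = 0.604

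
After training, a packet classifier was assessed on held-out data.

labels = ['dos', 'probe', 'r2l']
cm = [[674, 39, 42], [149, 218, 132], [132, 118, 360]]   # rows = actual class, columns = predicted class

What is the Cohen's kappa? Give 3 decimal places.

Observed agreement pₒ = trace/N = 1252/1864 = 0.6717
Expected agreement pₑ = Σ (rowᵢ·colᵢ)/N² = (755·955 + 499·375 + 610·534)/1864² = 0.3551
κ = (pₒ − pₑ)/(1 − pₑ) = (0.6717 − 0.3551)/(1 − 0.3551) = 0.491

0.491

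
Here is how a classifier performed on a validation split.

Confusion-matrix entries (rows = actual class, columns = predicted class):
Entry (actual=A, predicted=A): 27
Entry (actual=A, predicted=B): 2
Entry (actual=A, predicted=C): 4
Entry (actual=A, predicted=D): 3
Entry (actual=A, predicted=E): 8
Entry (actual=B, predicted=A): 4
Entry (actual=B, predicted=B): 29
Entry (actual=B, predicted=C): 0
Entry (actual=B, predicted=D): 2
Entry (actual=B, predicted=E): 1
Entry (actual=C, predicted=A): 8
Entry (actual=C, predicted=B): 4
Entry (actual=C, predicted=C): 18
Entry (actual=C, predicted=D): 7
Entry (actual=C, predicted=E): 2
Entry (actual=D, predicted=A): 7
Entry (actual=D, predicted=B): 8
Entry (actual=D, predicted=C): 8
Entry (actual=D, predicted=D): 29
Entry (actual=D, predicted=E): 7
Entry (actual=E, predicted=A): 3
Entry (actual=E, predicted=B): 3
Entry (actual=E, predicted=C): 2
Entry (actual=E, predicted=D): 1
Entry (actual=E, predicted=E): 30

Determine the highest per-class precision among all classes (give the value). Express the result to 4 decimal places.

0.6905

Per-class precision (TP/(TP+FP)):
  A: TP=27, FP=4+8+7+3=22 → 27/49 = 0.55102
  B: TP=29, FP=2+4+8+3=17 → 29/46 = 0.63043
  C: TP=18, FP=4+0+8+2=14 → 18/32 = 0.56250
  D: TP=29, FP=3+2+7+1=13 → 29/42 = 0.69048
  E: TP=30, FP=8+1+2+7=18 → 30/48 = 0.62500
Highest is class 'D' with precision = 0.6905.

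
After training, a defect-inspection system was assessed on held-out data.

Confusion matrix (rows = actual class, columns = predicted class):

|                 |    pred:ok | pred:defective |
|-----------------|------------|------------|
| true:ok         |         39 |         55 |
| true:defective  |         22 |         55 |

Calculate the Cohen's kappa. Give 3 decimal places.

0.124

Observed agreement pₒ = trace/N = 94/171 = 0.5497
Expected agreement pₑ = Σ (rowᵢ·colᵢ)/N² = (94·61 + 77·110)/171² = 0.4858
κ = (pₒ − pₑ)/(1 − pₑ) = (0.5497 − 0.4858)/(1 − 0.4858) = 0.124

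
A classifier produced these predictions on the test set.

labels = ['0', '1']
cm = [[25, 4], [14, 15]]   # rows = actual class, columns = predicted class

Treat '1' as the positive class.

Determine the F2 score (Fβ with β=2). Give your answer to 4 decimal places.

Fβ = (1+β²)·TP / ((1+β²)·TP + β²·FN + FP), with β²=4
= 5·15 / (5·15 + 4·14 + 4) = 0.5556

0.5556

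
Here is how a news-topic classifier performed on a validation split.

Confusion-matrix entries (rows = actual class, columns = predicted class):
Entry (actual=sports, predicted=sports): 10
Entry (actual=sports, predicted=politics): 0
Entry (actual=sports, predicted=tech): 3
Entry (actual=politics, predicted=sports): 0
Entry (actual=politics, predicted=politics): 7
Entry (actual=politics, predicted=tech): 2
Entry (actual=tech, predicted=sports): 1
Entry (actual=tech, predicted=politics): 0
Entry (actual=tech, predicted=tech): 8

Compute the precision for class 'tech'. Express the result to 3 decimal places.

0.615

One-vs-rest for 'tech': TP = diagonal; FP = other classes predicted 'tech'; FN = 'tech' predicted as other.
precision = TP/(TP+FP).
tech: TP=8, FP=3+2=5 → 8/13 = 0.6154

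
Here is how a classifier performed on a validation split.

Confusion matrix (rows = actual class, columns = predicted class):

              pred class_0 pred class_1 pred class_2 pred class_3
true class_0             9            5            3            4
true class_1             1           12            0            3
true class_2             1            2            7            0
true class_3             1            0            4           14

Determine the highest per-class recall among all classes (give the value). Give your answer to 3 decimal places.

0.750

Per-class recall (TP/(TP+FN)):
  class_0: TP=9, FN=5+3+4=12 → 9/21 = 0.4286
  class_1: TP=12, FN=1+0+3=4 → 12/16 = 0.7500
  class_2: TP=7, FN=1+2+0=3 → 7/10 = 0.7000
  class_3: TP=14, FN=1+0+4=5 → 14/19 = 0.7368
Highest is class 'class_1' with recall = 0.750.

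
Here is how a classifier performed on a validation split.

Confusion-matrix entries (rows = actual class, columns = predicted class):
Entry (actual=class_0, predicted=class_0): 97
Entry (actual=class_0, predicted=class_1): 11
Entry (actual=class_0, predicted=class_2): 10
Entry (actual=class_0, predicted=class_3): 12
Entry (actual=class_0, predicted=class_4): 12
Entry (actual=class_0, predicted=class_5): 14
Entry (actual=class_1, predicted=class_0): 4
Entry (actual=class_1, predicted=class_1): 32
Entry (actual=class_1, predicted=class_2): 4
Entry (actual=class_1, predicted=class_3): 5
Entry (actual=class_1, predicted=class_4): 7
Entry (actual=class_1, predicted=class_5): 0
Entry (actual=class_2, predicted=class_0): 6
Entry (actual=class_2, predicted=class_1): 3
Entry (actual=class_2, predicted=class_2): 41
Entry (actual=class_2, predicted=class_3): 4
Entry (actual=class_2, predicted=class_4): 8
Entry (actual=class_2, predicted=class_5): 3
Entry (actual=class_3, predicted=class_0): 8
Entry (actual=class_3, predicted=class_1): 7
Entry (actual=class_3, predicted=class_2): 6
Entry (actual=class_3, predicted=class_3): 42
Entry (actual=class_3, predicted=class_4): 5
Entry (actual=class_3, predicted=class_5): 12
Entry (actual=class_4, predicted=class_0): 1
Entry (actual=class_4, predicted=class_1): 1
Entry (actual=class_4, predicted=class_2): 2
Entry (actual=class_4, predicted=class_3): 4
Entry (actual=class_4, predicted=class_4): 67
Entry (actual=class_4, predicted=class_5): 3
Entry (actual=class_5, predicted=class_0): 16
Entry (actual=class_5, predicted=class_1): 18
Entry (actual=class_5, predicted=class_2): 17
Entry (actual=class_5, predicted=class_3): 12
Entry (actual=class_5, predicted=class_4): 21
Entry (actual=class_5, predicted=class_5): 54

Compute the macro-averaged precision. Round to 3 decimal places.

Per-class precision (TP/(TP+FP)):
  class_0: TP=97, FP=4+6+8+1+16=35 → 97/132 = 0.7348
  class_1: TP=32, FP=11+3+7+1+18=40 → 32/72 = 0.4444
  class_2: TP=41, FP=10+4+6+2+17=39 → 41/80 = 0.5125
  class_3: TP=42, FP=12+5+4+4+12=37 → 42/79 = 0.5316
  class_4: TP=67, FP=12+7+8+5+21=53 → 67/120 = 0.5583
  class_5: TP=54, FP=14+0+3+12+3=32 → 54/86 = 0.6279
Macro-precision = mean = (0.7348 + 0.4444 + 0.5125 + 0.5316 + 0.5583 + 0.6279) / 6 = 0.568

0.568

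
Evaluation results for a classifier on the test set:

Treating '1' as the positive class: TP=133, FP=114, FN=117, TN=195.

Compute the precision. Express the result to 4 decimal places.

0.5385

Precision = TP/(TP+FP) = 133/(133+114) = 133/247 = 0.5385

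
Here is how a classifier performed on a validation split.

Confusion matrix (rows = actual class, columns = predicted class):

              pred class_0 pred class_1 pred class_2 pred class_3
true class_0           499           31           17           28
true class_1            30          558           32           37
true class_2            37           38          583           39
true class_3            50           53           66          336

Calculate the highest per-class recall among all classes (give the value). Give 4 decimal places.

0.8678

Per-class recall (TP/(TP+FN)):
  class_0: TP=499, FN=31+17+28=76 → 499/575 = 0.86783
  class_1: TP=558, FN=30+32+37=99 → 558/657 = 0.84932
  class_2: TP=583, FN=37+38+39=114 → 583/697 = 0.83644
  class_3: TP=336, FN=50+53+66=169 → 336/505 = 0.66535
Highest is class 'class_0' with recall = 0.8678.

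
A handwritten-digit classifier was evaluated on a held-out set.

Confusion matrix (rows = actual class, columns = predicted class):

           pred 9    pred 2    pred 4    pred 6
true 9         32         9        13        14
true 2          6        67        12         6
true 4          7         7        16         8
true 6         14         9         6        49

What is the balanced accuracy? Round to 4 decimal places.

0.5640

Balanced accuracy = mean of per-class recall.
  9: recall = 32/68 = 0.47059
  2: recall = 67/91 = 0.73626
  4: recall = 16/38 = 0.42105
  6: recall = 49/78 = 0.62821
Mean = (0.47059 + 0.73626 + 0.42105 + 0.62821) / 4 = 0.5640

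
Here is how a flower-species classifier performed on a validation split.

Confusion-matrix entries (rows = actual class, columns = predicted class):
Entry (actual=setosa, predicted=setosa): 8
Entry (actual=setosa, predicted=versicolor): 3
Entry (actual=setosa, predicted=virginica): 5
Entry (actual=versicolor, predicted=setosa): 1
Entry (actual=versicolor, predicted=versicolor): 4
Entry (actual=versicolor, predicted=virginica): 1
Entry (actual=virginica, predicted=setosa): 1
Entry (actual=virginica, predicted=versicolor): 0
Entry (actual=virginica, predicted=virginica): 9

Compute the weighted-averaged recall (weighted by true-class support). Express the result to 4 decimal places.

Per-class recall (TP/(TP+FN)):
  setosa: TP=8, FN=3+5=8 → 8/16 = 0.50000
  versicolor: TP=4, FN=1+1=2 → 4/6 = 0.66667
  virginica: TP=9, FN=1+0=1 → 9/10 = 0.90000
Weighted-recall = Σ (supportᵢ/N)·recallᵢ with N=32: (16/32)·0.50000 + (6/32)·0.66667 + (10/32)·0.90000 = 0.6563

0.6563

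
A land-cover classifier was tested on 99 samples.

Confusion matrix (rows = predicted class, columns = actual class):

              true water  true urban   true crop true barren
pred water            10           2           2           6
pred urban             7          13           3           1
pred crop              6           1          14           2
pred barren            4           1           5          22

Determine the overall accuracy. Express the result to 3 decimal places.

0.596

Accuracy = trace / total = (10+13+14+22=59) / 99 = 59/99 = 0.596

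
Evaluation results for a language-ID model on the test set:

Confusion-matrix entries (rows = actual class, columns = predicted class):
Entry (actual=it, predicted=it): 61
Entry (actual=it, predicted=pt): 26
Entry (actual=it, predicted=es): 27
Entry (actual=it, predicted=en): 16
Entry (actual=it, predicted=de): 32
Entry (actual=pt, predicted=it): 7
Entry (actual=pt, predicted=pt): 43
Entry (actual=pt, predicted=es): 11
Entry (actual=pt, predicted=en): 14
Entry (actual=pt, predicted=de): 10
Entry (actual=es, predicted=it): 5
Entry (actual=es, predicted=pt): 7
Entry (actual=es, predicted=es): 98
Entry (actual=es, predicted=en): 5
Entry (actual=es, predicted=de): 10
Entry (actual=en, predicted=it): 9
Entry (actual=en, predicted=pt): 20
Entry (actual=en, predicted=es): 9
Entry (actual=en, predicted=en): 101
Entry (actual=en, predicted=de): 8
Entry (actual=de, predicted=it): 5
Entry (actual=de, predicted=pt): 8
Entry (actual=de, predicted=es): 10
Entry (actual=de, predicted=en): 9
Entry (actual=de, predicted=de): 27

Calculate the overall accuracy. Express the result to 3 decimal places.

Accuracy = trace / total = (61+43+98+101+27=330) / 578 = 330/578 = 0.571

0.571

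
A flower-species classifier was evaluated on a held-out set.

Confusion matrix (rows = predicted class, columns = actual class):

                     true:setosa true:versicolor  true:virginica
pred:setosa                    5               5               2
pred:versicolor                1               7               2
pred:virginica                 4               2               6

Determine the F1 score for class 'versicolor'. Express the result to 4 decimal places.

Treat 'versicolor' as positive and all other classes as negative.
F1 score = 2·TP/(2·TP+FP+FN).
versicolor: TP=7, FP=1+2=3, FN=5+2=7 → 14/24 = 0.58333

0.5833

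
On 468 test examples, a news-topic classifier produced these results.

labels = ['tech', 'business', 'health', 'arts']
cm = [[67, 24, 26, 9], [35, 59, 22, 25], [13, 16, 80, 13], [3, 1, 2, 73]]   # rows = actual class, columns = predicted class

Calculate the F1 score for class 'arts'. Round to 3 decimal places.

0.734

Treat 'arts' as positive and all other classes as negative.
F1 score = 2·TP/(2·TP+FP+FN).
arts: TP=73, FP=9+25+13=47, FN=3+1+2=6 → 146/199 = 0.7337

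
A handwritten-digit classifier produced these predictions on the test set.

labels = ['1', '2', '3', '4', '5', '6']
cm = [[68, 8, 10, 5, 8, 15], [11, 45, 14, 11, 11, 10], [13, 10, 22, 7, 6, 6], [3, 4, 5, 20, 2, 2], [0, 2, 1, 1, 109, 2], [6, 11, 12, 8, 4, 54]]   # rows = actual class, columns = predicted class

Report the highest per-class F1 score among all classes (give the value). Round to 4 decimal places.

0.8549

Per-class F1 score (2·TP/(2·TP+FP+FN)):
  1: TP=68, FP=11+13+3+0+6=33, FN=8+10+5+8+15=46 → 136/215 = 0.63256
  2: TP=45, FP=8+10+4+2+11=35, FN=11+14+11+11+10=57 → 90/182 = 0.49451
  3: TP=22, FP=10+14+5+1+12=42, FN=13+10+7+6+6=42 → 44/128 = 0.34375
  4: TP=20, FP=5+11+7+1+8=32, FN=3+4+5+2+2=16 → 40/88 = 0.45455
  5: TP=109, FP=8+11+6+2+4=31, FN=0+2+1+1+2=6 → 218/255 = 0.85490
  6: TP=54, FP=15+10+6+2+2=35, FN=6+11+12+8+4=41 → 108/184 = 0.58696
Highest is class '5' with F1 score = 0.8549.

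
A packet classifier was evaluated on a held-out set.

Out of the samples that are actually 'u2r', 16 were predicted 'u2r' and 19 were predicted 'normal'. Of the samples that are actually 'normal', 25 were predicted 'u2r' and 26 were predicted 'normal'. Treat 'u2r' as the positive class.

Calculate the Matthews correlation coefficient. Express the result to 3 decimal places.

MCC = (TP·TN − FP·FN) / √((TP+FP)(TP+FN)(TN+FP)(TN+FN))
Numerator = 16·26 − 25·19 = -59
Denominator = √(41·35·51·45) = √3293325 = 1814.7520
MCC = -59 / 1814.7520 = -0.033

-0.033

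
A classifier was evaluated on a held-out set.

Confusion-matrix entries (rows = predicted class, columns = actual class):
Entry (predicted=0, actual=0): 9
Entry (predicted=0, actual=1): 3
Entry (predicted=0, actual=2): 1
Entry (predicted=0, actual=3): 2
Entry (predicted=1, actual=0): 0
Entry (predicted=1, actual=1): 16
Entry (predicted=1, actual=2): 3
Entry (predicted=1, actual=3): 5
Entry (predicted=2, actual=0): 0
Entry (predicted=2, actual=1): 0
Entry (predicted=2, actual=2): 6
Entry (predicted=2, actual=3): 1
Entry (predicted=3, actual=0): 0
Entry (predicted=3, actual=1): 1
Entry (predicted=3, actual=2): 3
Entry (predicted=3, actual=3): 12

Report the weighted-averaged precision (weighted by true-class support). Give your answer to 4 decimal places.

Per-class precision (TP/(TP+FP)):
  0: TP=9, FP=3+1+2=6 → 9/15 = 0.60000
  1: TP=16, FP=0+3+5=8 → 16/24 = 0.66667
  2: TP=6, FP=0+0+1=1 → 6/7 = 0.85714
  3: TP=12, FP=0+1+3=4 → 12/16 = 0.75000
Weighted-precision = Σ (supportᵢ/N)·precisionᵢ with N=62: (9/62)·0.60000 + (20/62)·0.66667 + (13/62)·0.85714 + (20/62)·0.75000 = 0.7238

0.7238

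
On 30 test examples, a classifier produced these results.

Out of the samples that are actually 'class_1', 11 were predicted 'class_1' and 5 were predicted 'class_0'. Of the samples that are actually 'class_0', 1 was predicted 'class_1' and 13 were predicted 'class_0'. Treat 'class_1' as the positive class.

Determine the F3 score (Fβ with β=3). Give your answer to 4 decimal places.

0.7051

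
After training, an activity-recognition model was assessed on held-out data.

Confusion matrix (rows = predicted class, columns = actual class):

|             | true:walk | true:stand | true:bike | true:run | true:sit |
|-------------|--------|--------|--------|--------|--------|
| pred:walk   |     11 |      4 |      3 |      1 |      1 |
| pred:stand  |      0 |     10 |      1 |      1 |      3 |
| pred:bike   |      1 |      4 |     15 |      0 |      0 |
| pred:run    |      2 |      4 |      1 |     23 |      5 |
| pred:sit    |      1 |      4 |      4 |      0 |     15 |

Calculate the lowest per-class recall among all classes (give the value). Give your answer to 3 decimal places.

Per-class recall (TP/(TP+FN)):
  walk: TP=11, FN=0+1+2+1=4 → 11/15 = 0.7333
  stand: TP=10, FN=4+4+4+4=16 → 10/26 = 0.3846
  bike: TP=15, FN=3+1+1+4=9 → 15/24 = 0.6250
  run: TP=23, FN=1+1+0+0=2 → 23/25 = 0.9200
  sit: TP=15, FN=1+3+0+5=9 → 15/24 = 0.6250
Lowest is class 'stand' with recall = 0.385.

0.385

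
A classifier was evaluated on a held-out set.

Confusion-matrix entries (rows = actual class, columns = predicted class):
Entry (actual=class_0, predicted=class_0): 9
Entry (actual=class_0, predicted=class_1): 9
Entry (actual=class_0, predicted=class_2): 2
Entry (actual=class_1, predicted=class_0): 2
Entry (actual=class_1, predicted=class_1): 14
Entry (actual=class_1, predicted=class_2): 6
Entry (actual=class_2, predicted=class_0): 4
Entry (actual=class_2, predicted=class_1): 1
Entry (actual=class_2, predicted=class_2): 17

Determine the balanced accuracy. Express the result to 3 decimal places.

Balanced accuracy = mean of per-class recall.
  class_0: recall = 9/20 = 0.4500
  class_1: recall = 14/22 = 0.6364
  class_2: recall = 17/22 = 0.7727
Mean = (0.4500 + 0.6364 + 0.7727) / 3 = 0.620

0.620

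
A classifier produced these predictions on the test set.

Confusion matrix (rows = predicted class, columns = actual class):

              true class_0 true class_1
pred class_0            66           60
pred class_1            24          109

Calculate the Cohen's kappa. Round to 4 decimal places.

Observed agreement pₒ = trace/N = 175/259 = 0.67568
Expected agreement pₑ = Σ (rowᵢ·colᵢ)/N² = (90·126 + 169·133)/259² = 0.50412
κ = (pₒ − pₑ)/(1 − pₑ) = (0.67568 − 0.50412)/(1 − 0.50412) = 0.3460

0.3460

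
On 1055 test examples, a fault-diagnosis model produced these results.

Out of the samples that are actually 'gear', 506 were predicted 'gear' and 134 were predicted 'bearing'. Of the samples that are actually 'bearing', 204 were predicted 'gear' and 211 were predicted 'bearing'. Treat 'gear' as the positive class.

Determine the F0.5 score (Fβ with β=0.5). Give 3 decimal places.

Fβ = (1+β²)·TP / ((1+β²)·TP + β²·FN + FP), with β²=1/4
= 1.25·506 / (1.25·506 + 0.25·134 + 204) = 0.727

0.727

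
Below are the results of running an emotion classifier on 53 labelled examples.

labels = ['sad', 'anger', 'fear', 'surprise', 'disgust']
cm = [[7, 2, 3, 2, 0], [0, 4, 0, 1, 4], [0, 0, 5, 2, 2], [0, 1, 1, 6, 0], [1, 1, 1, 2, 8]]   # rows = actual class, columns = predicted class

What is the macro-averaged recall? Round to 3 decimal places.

Per-class recall (TP/(TP+FN)):
  sad: TP=7, FN=2+3+2+0=7 → 7/14 = 0.5000
  anger: TP=4, FN=0+0+1+4=5 → 4/9 = 0.4444
  fear: TP=5, FN=0+0+2+2=4 → 5/9 = 0.5556
  surprise: TP=6, FN=0+1+1+0=2 → 6/8 = 0.7500
  disgust: TP=8, FN=1+1+1+2=5 → 8/13 = 0.6154
Macro-recall = mean = (0.5000 + 0.4444 + 0.5556 + 0.7500 + 0.6154) / 5 = 0.573

0.573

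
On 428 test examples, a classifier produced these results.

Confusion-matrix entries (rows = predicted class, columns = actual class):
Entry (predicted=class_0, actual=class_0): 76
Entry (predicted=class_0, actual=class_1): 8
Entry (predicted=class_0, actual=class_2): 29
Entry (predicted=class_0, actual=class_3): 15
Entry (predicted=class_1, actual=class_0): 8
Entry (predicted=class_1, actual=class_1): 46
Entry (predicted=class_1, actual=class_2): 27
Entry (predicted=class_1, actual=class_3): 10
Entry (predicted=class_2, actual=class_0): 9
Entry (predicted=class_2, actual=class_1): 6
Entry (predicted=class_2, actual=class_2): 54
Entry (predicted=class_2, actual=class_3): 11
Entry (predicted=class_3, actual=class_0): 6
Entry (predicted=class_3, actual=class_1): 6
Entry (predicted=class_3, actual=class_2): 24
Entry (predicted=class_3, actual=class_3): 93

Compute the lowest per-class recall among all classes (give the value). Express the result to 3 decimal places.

Per-class recall (TP/(TP+FN)):
  class_0: TP=76, FN=8+9+6=23 → 76/99 = 0.7677
  class_1: TP=46, FN=8+6+6=20 → 46/66 = 0.6970
  class_2: TP=54, FN=29+27+24=80 → 54/134 = 0.4030
  class_3: TP=93, FN=15+10+11=36 → 93/129 = 0.7209
Lowest is class 'class_2' with recall = 0.403.

0.403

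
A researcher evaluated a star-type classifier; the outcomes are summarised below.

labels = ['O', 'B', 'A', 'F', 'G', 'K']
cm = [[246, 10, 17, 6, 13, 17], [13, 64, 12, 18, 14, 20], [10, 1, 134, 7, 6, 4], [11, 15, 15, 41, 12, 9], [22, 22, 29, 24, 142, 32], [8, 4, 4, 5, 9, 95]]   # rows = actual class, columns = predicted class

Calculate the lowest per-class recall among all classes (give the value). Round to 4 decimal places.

Per-class recall (TP/(TP+FN)):
  O: TP=246, FN=10+17+6+13+17=63 → 246/309 = 0.79612
  B: TP=64, FN=13+12+18+14+20=77 → 64/141 = 0.45390
  A: TP=134, FN=10+1+7+6+4=28 → 134/162 = 0.82716
  F: TP=41, FN=11+15+15+12+9=62 → 41/103 = 0.39806
  G: TP=142, FN=22+22+29+24+32=129 → 142/271 = 0.52399
  K: TP=95, FN=8+4+4+5+9=30 → 95/125 = 0.76000
Lowest is class 'F' with recall = 0.3981.

0.3981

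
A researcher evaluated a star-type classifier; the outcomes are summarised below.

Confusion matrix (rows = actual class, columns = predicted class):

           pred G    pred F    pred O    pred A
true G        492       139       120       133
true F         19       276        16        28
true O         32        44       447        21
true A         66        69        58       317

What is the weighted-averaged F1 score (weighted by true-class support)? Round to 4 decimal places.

0.6716

Per-class F1 score (2·TP/(2·TP+FP+FN)):
  G: TP=492, FP=19+32+66=117, FN=139+120+133=392 → 984/1493 = 0.65908
  F: TP=276, FP=139+44+69=252, FN=19+16+28=63 → 552/867 = 0.63668
  O: TP=447, FP=120+16+58=194, FN=32+44+21=97 → 894/1185 = 0.75443
  A: TP=317, FP=133+28+21=182, FN=66+69+58=193 → 634/1009 = 0.62834
Weighted-F1 score = Σ (supportᵢ/N)·F1 scoreᵢ with N=2277: (884/2277)·0.65908 + (339/2277)·0.63668 + (544/2277)·0.75443 + (510/2277)·0.62834 = 0.6716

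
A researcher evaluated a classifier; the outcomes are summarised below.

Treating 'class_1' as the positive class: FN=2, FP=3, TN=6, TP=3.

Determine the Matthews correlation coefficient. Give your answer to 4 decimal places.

MCC = (TP·TN − FP·FN) / √((TP+FP)(TP+FN)(TN+FP)(TN+FN))
Numerator = 3·6 − 3·2 = 12
Denominator = √(6·5·9·8) = √2160 = 46.4758
MCC = 12 / 46.4758 = 0.2582

0.2582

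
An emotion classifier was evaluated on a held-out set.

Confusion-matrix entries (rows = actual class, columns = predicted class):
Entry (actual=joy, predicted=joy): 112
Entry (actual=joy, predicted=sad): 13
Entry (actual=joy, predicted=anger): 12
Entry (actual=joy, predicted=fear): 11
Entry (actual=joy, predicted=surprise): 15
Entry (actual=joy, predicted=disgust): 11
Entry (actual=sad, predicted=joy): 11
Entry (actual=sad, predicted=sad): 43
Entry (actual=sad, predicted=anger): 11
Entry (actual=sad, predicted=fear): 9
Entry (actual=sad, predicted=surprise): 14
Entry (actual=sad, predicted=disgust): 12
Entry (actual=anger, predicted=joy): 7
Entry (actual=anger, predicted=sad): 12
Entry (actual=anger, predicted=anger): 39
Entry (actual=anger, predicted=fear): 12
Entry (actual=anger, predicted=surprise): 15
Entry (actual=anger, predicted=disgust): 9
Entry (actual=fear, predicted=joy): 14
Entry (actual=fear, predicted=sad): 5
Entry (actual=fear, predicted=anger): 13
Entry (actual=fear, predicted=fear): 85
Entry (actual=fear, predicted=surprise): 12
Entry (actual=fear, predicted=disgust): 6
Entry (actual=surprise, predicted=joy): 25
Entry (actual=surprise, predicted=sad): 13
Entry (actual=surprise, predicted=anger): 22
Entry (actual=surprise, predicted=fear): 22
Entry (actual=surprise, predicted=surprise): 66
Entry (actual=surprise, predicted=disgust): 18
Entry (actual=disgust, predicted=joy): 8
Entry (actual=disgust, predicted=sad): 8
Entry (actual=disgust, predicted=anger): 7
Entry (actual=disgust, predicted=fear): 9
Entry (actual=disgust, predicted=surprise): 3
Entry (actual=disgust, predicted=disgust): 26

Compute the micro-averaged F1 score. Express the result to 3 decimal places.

0.508

Micro-averaging pools counts across classes: ΣTP=371, ΣFP=359, ΣFN=359.
Micro-F1 score = 2·TP/(2·TP+FP+FN) on pooled counts = 0.508 (equals overall accuracy in single-label multiclass).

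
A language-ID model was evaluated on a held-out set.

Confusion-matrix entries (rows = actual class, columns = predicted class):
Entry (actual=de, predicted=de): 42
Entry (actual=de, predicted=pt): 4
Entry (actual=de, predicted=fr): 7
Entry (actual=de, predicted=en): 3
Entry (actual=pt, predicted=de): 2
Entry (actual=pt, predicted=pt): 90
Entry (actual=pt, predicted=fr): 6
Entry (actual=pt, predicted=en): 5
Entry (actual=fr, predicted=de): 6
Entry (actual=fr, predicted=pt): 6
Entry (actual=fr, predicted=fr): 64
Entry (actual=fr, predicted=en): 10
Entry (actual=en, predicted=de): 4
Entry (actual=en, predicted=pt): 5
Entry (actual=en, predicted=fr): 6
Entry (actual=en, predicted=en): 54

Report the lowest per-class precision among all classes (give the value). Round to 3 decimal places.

Per-class precision (TP/(TP+FP)):
  de: TP=42, FP=2+6+4=12 → 42/54 = 0.7778
  pt: TP=90, FP=4+6+5=15 → 90/105 = 0.8571
  fr: TP=64, FP=7+6+6=19 → 64/83 = 0.7711
  en: TP=54, FP=3+5+10=18 → 54/72 = 0.7500
Lowest is class 'en' with precision = 0.750.

0.750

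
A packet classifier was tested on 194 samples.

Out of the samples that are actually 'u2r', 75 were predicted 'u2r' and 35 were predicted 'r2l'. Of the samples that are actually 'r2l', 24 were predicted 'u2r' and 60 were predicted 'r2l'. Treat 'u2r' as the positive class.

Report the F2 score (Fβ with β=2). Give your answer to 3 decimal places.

0.696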